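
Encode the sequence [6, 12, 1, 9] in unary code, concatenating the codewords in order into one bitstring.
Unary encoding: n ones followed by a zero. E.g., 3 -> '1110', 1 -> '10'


Encode each number as n ones followed by a terminating 0:
  6 -> 1111110 (7 bits)
  12 -> 1111111111110 (13 bits)
  1 -> 10 (2 bits)
  9 -> 1111111110 (10 bits)
Total length = 7 + 13 + 2 + 10 = 32 bits.

Unary([6, 12, 1, 9]) = 11111101111111111110101111111110 (32 bits)


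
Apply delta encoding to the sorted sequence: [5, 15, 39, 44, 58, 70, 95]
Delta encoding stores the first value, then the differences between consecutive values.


First value: 5
Deltas:
  15 - 5 = 10
  39 - 15 = 24
  44 - 39 = 5
  58 - 44 = 14
  70 - 58 = 12
  95 - 70 = 25


Delta encoded: [5, 10, 24, 5, 14, 12, 25]


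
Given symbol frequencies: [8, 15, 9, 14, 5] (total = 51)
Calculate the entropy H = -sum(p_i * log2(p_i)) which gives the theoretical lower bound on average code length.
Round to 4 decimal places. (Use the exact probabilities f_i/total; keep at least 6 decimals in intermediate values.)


Per-symbol terms -p_i * log2(p_i) with p_i = f_i/51:
  p = 8/51 = 0.156863: log2(p) = -2.672425, -p*log2(p) = 0.419204
  p = 15/51 = 0.294118: log2(p) = -1.765535, -p*log2(p) = 0.519275
  p = 9/51 = 0.176471: log2(p) = -2.502500, -p*log2(p) = 0.441618
  p = 14/51 = 0.274510: log2(p) = -1.865070, -p*log2(p) = 0.511980
  p = 5/51 = 0.098039: log2(p) = -3.350497, -p*log2(p) = 0.328480
H = 0.419204 + 0.519275 + 0.441618 + 0.511980 + 0.328480 = 2.220557

H = 2.2206 bits/symbol


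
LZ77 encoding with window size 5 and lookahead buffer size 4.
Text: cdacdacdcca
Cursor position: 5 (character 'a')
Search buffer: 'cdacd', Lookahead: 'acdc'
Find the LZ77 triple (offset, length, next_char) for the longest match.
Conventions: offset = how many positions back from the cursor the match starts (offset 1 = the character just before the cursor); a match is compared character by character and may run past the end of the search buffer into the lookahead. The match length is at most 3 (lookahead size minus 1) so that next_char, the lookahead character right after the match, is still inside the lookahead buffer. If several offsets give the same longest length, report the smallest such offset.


Try each offset into the search buffer:
  offset=1 (pos 4, char 'd'): match length 0
  offset=2 (pos 3, char 'c'): match length 0
  offset=3 (pos 2, char 'a'): match length 3
  offset=4 (pos 1, char 'd'): match length 0
  offset=5 (pos 0, char 'c'): match length 0
Longest match has length 3 at offset 3.
next_char = character at position 5 + 3 = 8 -> 'c'

Best match: offset=3, length=3 (matching 'acd' starting at position 2)
LZ77 triple: (3, 3, 'c')


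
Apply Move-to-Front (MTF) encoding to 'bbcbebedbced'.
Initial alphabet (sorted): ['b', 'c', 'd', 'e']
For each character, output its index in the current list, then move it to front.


MTF encoding:
'b': index 0 in ['b', 'c', 'd', 'e'] -> ['b', 'c', 'd', 'e']
'b': index 0 in ['b', 'c', 'd', 'e'] -> ['b', 'c', 'd', 'e']
'c': index 1 in ['b', 'c', 'd', 'e'] -> ['c', 'b', 'd', 'e']
'b': index 1 in ['c', 'b', 'd', 'e'] -> ['b', 'c', 'd', 'e']
'e': index 3 in ['b', 'c', 'd', 'e'] -> ['e', 'b', 'c', 'd']
'b': index 1 in ['e', 'b', 'c', 'd'] -> ['b', 'e', 'c', 'd']
'e': index 1 in ['b', 'e', 'c', 'd'] -> ['e', 'b', 'c', 'd']
'd': index 3 in ['e', 'b', 'c', 'd'] -> ['d', 'e', 'b', 'c']
'b': index 2 in ['d', 'e', 'b', 'c'] -> ['b', 'd', 'e', 'c']
'c': index 3 in ['b', 'd', 'e', 'c'] -> ['c', 'b', 'd', 'e']
'e': index 3 in ['c', 'b', 'd', 'e'] -> ['e', 'c', 'b', 'd']
'd': index 3 in ['e', 'c', 'b', 'd'] -> ['d', 'e', 'c', 'b']


Output: [0, 0, 1, 1, 3, 1, 1, 3, 2, 3, 3, 3]


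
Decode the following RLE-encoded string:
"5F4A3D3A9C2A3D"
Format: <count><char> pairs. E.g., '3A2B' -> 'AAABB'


Expanding each <count><char> pair:
  5F -> 'FFFFF'
  4A -> 'AAAA'
  3D -> 'DDD'
  3A -> 'AAA'
  9C -> 'CCCCCCCCC'
  2A -> 'AA'
  3D -> 'DDD'

Decoded = FFFFFAAAADDDAAACCCCCCCCCAADDD


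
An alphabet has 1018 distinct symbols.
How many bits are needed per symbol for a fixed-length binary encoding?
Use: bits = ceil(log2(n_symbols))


log2(1018) = 9.9915
Bracket: 2^9 = 512 < 1018 <= 2^10 = 1024
So ceil(log2(1018)) = 10

bits = ceil(log2(1018)) = ceil(9.9915) = 10 bits


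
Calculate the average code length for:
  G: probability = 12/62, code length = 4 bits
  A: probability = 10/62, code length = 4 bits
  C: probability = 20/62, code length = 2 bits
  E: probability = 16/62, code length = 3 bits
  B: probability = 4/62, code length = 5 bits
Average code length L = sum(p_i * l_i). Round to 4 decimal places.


Weighted contributions p_i * l_i:
  G: (12/62) * 4 = 48/62
  A: (10/62) * 4 = 40/62
  C: (20/62) * 2 = 40/62
  E: (16/62) * 3 = 48/62
  B: (4/62) * 5 = 20/62
Sum = (48 + 40 + 40 + 48 + 20)/62 = 196/62

L = 196/62 = 3.1613 bits/symbol


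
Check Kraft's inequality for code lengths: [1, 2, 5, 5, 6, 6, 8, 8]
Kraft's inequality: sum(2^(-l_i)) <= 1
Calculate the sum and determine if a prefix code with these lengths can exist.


Sum = 2^(-1) + 2^(-2) + 2^(-5) + 2^(-5) + 2^(-6) + 2^(-6) + 2^(-8) + 2^(-8)
    = 0.5 + 0.25 + 0.03125 + 0.03125 + 0.015625 + 0.015625 + 0.00390625 + 0.00390625
    = 218/256 = 0.8515625
Since 0.8515625 <= 1, Kraft's inequality IS satisfied.
A prefix code with these lengths CAN exist.

Kraft sum = 0.8515625. Satisfied.


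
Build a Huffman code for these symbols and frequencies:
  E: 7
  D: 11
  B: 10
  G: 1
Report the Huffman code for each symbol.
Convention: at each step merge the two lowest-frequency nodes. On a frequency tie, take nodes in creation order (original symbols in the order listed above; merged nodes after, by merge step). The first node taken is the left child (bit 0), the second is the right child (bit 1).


Huffman tree construction:
Step 1: Merge G(1) + E(7) = 8
Step 2: Merge (G+E)(8) + B(10) = 18
Step 3: Merge D(11) + ((G+E)+B)(18) = 29
Read each symbol's code off the tree from the root (left child = 0, right child = 1).

Codes:
  E: 101 (length 3)
  D: 0 (length 1)
  B: 11 (length 2)
  G: 100 (length 3)
Average code length: 55/29 = 1.8966 bits/symbol


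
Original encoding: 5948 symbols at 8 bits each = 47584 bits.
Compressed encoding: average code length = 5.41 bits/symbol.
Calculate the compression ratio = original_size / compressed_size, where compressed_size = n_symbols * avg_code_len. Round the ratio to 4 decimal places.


original_size = n_symbols * orig_bits = 5948 * 8 = 47584 bits
compressed_size = n_symbols * avg_code_len = 5948 * 5.41 = 32178.68 bits
ratio = original_size / compressed_size = 47584 / 32178.68 = 1.4787

Compression ratio = 1.4787


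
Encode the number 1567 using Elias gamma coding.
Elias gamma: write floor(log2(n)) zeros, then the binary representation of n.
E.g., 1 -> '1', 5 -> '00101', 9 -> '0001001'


num_bits = floor(log2(1567)) + 1 = 11
leading_zeros = num_bits - 1 = 10
binary(1567) = 11000011111

Elias gamma(1567) = '0000000000' + '11000011111' = 000000000011000011111 (21 bits)


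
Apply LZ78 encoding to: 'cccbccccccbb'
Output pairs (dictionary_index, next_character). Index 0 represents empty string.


LZ78 encoding steps:
Dictionary: {0: ''}
Step 1: w='' (idx 0), next='c' -> output (0, 'c'), add 'c' as idx 1
Step 2: w='c' (idx 1), next='c' -> output (1, 'c'), add 'cc' as idx 2
Step 3: w='' (idx 0), next='b' -> output (0, 'b'), add 'b' as idx 3
Step 4: w='cc' (idx 2), next='c' -> output (2, 'c'), add 'ccc' as idx 4
Step 5: w='ccc' (idx 4), next='b' -> output (4, 'b'), add 'cccb' as idx 5
Step 6: w='b' (idx 3), end of input -> output (3, '')


Encoded: [(0, 'c'), (1, 'c'), (0, 'b'), (2, 'c'), (4, 'b'), (3, '')]


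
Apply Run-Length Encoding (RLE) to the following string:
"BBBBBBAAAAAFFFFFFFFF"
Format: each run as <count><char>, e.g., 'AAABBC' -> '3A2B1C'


Scanning runs left to right:
  i=0: run of 'B' x 6 -> '6B'
  i=6: run of 'A' x 5 -> '5A'
  i=11: run of 'F' x 9 -> '9F'

RLE = 6B5A9F


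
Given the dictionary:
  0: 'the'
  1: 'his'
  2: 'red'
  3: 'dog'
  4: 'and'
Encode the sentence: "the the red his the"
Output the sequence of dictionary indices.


Look up each word in the dictionary:
  'the' -> 0
  'the' -> 0
  'red' -> 2
  'his' -> 1
  'the' -> 0

Encoded: [0, 0, 2, 1, 0]


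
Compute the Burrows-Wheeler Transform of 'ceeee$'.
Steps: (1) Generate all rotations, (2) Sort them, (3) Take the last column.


Rotations (sorted):
  0: $ceeee -> last char: e
  1: ceeee$ -> last char: $
  2: e$ceee -> last char: e
  3: ee$cee -> last char: e
  4: eee$ce -> last char: e
  5: eeee$c -> last char: c


BWT = e$eeec


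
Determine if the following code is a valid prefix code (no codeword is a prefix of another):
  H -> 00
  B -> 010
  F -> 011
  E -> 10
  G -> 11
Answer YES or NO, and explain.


Checking each pair (does one codeword prefix another?):
  H='00' vs B='010': no prefix
  H='00' vs F='011': no prefix
  H='00' vs E='10': no prefix
  H='00' vs G='11': no prefix
  B='010' vs H='00': no prefix
  B='010' vs F='011': no prefix
  B='010' vs E='10': no prefix
  B='010' vs G='11': no prefix
  F='011' vs H='00': no prefix
  F='011' vs B='010': no prefix
  F='011' vs E='10': no prefix
  F='011' vs G='11': no prefix
  E='10' vs H='00': no prefix
  E='10' vs B='010': no prefix
  E='10' vs F='011': no prefix
  E='10' vs G='11': no prefix
  G='11' vs H='00': no prefix
  G='11' vs B='010': no prefix
  G='11' vs F='011': no prefix
  G='11' vs E='10': no prefix
No violation found over all pairs.

YES -- this is a valid prefix code. No codeword is a prefix of any other codeword.


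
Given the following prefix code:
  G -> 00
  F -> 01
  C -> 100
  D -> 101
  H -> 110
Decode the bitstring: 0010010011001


Decoding step by step:
Bits 00 -> G
Bits 100 -> C
Bits 100 -> C
Bits 110 -> H
Bits 01 -> F


Decoded message: GCCHF


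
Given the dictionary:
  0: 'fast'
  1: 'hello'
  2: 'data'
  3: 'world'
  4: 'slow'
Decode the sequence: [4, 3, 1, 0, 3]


Look up each index in the dictionary:
  4 -> 'slow'
  3 -> 'world'
  1 -> 'hello'
  0 -> 'fast'
  3 -> 'world'

Decoded: "slow world hello fast world"


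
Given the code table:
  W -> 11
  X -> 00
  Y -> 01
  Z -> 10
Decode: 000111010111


Decoding:
00 -> X
01 -> Y
11 -> W
01 -> Y
01 -> Y
11 -> W


Result: XYWYYW


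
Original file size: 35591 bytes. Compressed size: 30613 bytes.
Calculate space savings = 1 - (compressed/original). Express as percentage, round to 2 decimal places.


ratio = compressed/original = 30613/35591 = 0.860133
savings = 1 - ratio = 1 - 0.860133 = 0.139867
as a percentage: 0.139867 * 100 = 13.99%

Space savings = 1 - 30613/35591 = 13.99%


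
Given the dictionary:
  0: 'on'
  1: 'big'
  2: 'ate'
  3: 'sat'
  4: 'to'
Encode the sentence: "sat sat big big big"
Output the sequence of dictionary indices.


Look up each word in the dictionary:
  'sat' -> 3
  'sat' -> 3
  'big' -> 1
  'big' -> 1
  'big' -> 1

Encoded: [3, 3, 1, 1, 1]


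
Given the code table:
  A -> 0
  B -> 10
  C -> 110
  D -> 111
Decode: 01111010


Decoding:
0 -> A
111 -> D
10 -> B
10 -> B


Result: ADBB


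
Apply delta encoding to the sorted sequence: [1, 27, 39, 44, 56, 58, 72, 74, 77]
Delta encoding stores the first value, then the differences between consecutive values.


First value: 1
Deltas:
  27 - 1 = 26
  39 - 27 = 12
  44 - 39 = 5
  56 - 44 = 12
  58 - 56 = 2
  72 - 58 = 14
  74 - 72 = 2
  77 - 74 = 3


Delta encoded: [1, 26, 12, 5, 12, 2, 14, 2, 3]


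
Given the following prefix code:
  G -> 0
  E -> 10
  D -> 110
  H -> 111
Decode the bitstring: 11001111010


Decoding step by step:
Bits 110 -> D
Bits 0 -> G
Bits 111 -> H
Bits 10 -> E
Bits 10 -> E


Decoded message: DGHEE


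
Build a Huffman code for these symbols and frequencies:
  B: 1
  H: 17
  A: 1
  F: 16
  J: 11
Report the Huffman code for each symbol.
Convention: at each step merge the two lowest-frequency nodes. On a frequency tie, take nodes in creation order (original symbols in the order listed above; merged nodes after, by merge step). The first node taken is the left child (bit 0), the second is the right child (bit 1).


Huffman tree construction:
Step 1: Merge B(1) + A(1) = 2
Step 2: Merge (B+A)(2) + J(11) = 13
Step 3: Merge ((B+A)+J)(13) + F(16) = 29
Step 4: Merge H(17) + (((B+A)+J)+F)(29) = 46
Read each symbol's code off the tree from the root (left child = 0, right child = 1).

Codes:
  B: 1000 (length 4)
  H: 0 (length 1)
  A: 1001 (length 4)
  F: 11 (length 2)
  J: 101 (length 3)
Average code length: 90/46 = 1.9565 bits/symbol


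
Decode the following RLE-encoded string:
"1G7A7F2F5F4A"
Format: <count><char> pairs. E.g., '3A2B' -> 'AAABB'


Expanding each <count><char> pair:
  1G -> 'G'
  7A -> 'AAAAAAA'
  7F -> 'FFFFFFF'
  2F -> 'FF'
  5F -> 'FFFFF'
  4A -> 'AAAA'

Decoded = GAAAAAAAFFFFFFFFFFFFFFAAAA


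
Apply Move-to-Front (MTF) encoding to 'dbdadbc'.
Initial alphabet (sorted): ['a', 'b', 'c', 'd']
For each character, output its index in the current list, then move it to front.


MTF encoding:
'd': index 3 in ['a', 'b', 'c', 'd'] -> ['d', 'a', 'b', 'c']
'b': index 2 in ['d', 'a', 'b', 'c'] -> ['b', 'd', 'a', 'c']
'd': index 1 in ['b', 'd', 'a', 'c'] -> ['d', 'b', 'a', 'c']
'a': index 2 in ['d', 'b', 'a', 'c'] -> ['a', 'd', 'b', 'c']
'd': index 1 in ['a', 'd', 'b', 'c'] -> ['d', 'a', 'b', 'c']
'b': index 2 in ['d', 'a', 'b', 'c'] -> ['b', 'd', 'a', 'c']
'c': index 3 in ['b', 'd', 'a', 'c'] -> ['c', 'b', 'd', 'a']


Output: [3, 2, 1, 2, 1, 2, 3]


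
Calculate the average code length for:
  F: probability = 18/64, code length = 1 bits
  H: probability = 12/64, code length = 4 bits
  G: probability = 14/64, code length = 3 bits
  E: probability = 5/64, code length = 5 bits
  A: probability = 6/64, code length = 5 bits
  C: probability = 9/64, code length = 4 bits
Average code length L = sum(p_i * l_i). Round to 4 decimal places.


Weighted contributions p_i * l_i:
  F: (18/64) * 1 = 18/64
  H: (12/64) * 4 = 48/64
  G: (14/64) * 3 = 42/64
  E: (5/64) * 5 = 25/64
  A: (6/64) * 5 = 30/64
  C: (9/64) * 4 = 36/64
Sum = (18 + 48 + 42 + 25 + 30 + 36)/64 = 199/64

L = 199/64 = 3.1094 bits/symbol


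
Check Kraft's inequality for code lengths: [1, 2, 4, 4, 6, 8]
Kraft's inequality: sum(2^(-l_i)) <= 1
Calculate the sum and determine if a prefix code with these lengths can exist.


Sum = 2^(-1) + 2^(-2) + 2^(-4) + 2^(-4) + 2^(-6) + 2^(-8)
    = 0.5 + 0.25 + 0.0625 + 0.0625 + 0.015625 + 0.00390625
    = 229/256 = 0.89453125
Since 0.89453125 <= 1, Kraft's inequality IS satisfied.
A prefix code with these lengths CAN exist.

Kraft sum = 0.89453125. Satisfied.


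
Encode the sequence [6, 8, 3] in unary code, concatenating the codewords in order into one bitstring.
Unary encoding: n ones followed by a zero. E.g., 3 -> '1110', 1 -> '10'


Encode each number as n ones followed by a terminating 0:
  6 -> 1111110 (7 bits)
  8 -> 111111110 (9 bits)
  3 -> 1110 (4 bits)
Total length = 7 + 9 + 4 = 20 bits.

Unary([6, 8, 3]) = 11111101111111101110 (20 bits)


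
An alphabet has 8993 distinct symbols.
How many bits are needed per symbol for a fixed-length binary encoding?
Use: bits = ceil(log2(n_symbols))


log2(8993) = 13.1346
Bracket: 2^13 = 8192 < 8993 <= 2^14 = 16384
So ceil(log2(8993)) = 14

bits = ceil(log2(8993)) = ceil(13.1346) = 14 bits


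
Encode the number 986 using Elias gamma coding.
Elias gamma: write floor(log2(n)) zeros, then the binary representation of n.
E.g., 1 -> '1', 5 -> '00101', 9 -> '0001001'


num_bits = floor(log2(986)) + 1 = 10
leading_zeros = num_bits - 1 = 9
binary(986) = 1111011010

Elias gamma(986) = '000000000' + '1111011010' = 0000000001111011010 (19 bits)


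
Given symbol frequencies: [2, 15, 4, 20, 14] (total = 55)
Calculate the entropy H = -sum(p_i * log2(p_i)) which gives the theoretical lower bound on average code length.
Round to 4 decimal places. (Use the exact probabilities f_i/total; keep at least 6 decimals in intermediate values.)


Per-symbol terms -p_i * log2(p_i) with p_i = f_i/55:
  p = 2/55 = 0.036364: log2(p) = -4.781360, -p*log2(p) = 0.173868
  p = 15/55 = 0.272727: log2(p) = -1.874469, -p*log2(p) = 0.511219
  p = 4/55 = 0.072727: log2(p) = -3.781360, -p*log2(p) = 0.275008
  p = 20/55 = 0.363636: log2(p) = -1.459432, -p*log2(p) = 0.530702
  p = 14/55 = 0.254545: log2(p) = -1.974005, -p*log2(p) = 0.502474
H = 0.173868 + 0.511219 + 0.275008 + 0.530702 + 0.502474 = 1.993271

H = 1.9933 bits/symbol


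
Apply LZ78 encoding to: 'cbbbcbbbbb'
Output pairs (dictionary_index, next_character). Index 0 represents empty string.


LZ78 encoding steps:
Dictionary: {0: ''}
Step 1: w='' (idx 0), next='c' -> output (0, 'c'), add 'c' as idx 1
Step 2: w='' (idx 0), next='b' -> output (0, 'b'), add 'b' as idx 2
Step 3: w='b' (idx 2), next='b' -> output (2, 'b'), add 'bb' as idx 3
Step 4: w='c' (idx 1), next='b' -> output (1, 'b'), add 'cb' as idx 4
Step 5: w='bb' (idx 3), next='b' -> output (3, 'b'), add 'bbb' as idx 5
Step 6: w='b' (idx 2), end of input -> output (2, '')


Encoded: [(0, 'c'), (0, 'b'), (2, 'b'), (1, 'b'), (3, 'b'), (2, '')]


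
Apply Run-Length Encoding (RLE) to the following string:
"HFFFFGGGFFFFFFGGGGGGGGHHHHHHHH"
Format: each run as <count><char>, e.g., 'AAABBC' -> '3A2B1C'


Scanning runs left to right:
  i=0: run of 'H' x 1 -> '1H'
  i=1: run of 'F' x 4 -> '4F'
  i=5: run of 'G' x 3 -> '3G'
  i=8: run of 'F' x 6 -> '6F'
  i=14: run of 'G' x 8 -> '8G'
  i=22: run of 'H' x 8 -> '8H'

RLE = 1H4F3G6F8G8H


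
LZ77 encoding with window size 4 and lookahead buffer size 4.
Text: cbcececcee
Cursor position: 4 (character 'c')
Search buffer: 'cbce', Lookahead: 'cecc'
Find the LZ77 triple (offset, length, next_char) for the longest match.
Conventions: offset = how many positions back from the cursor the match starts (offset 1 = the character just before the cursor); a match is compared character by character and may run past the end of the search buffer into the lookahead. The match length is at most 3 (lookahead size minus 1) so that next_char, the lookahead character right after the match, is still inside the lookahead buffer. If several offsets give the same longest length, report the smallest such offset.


Try each offset into the search buffer:
  offset=1 (pos 3, char 'e'): match length 0
  offset=2 (pos 2, char 'c'): match length 3
  offset=3 (pos 1, char 'b'): match length 0
  offset=4 (pos 0, char 'c'): match length 1
Longest match has length 3 at offset 2.
next_char = character at position 4 + 3 = 7 -> 'c'

Best match: offset=2, length=3 (matching 'cec' starting at position 2)
LZ77 triple: (2, 3, 'c')


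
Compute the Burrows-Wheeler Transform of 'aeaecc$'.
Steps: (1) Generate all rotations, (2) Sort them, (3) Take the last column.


Rotations (sorted):
  0: $aeaecc -> last char: c
  1: aeaecc$ -> last char: $
  2: aecc$ae -> last char: e
  3: c$aeaec -> last char: c
  4: cc$aeae -> last char: e
  5: eaecc$a -> last char: a
  6: ecc$aea -> last char: a


BWT = c$eceaa


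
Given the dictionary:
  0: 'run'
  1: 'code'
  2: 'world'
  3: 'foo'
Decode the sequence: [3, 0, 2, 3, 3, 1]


Look up each index in the dictionary:
  3 -> 'foo'
  0 -> 'run'
  2 -> 'world'
  3 -> 'foo'
  3 -> 'foo'
  1 -> 'code'

Decoded: "foo run world foo foo code"


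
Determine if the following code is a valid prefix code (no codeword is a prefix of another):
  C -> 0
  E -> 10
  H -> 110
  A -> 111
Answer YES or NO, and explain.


Checking each pair (does one codeword prefix another?):
  C='0' vs E='10': no prefix
  C='0' vs H='110': no prefix
  C='0' vs A='111': no prefix
  E='10' vs C='0': no prefix
  E='10' vs H='110': no prefix
  E='10' vs A='111': no prefix
  H='110' vs C='0': no prefix
  H='110' vs E='10': no prefix
  H='110' vs A='111': no prefix
  A='111' vs C='0': no prefix
  A='111' vs E='10': no prefix
  A='111' vs H='110': no prefix
No violation found over all pairs.

YES -- this is a valid prefix code. No codeword is a prefix of any other codeword.


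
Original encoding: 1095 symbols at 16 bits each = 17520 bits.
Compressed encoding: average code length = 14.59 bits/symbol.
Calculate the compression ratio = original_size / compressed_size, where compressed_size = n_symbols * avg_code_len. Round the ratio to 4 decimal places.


original_size = n_symbols * orig_bits = 1095 * 16 = 17520 bits
compressed_size = n_symbols * avg_code_len = 1095 * 14.59 = 15976.05 bits
ratio = original_size / compressed_size = 17520 / 15976.05 = 1.0966

Compression ratio = 1.0966


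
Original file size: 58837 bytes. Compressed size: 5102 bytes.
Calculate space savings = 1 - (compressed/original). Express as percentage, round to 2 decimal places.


ratio = compressed/original = 5102/58837 = 0.086714
savings = 1 - ratio = 1 - 0.086714 = 0.913286
as a percentage: 0.913286 * 100 = 91.33%

Space savings = 1 - 5102/58837 = 91.33%


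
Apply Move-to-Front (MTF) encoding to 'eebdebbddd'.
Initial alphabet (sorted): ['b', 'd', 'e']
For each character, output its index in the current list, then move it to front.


MTF encoding:
'e': index 2 in ['b', 'd', 'e'] -> ['e', 'b', 'd']
'e': index 0 in ['e', 'b', 'd'] -> ['e', 'b', 'd']
'b': index 1 in ['e', 'b', 'd'] -> ['b', 'e', 'd']
'd': index 2 in ['b', 'e', 'd'] -> ['d', 'b', 'e']
'e': index 2 in ['d', 'b', 'e'] -> ['e', 'd', 'b']
'b': index 2 in ['e', 'd', 'b'] -> ['b', 'e', 'd']
'b': index 0 in ['b', 'e', 'd'] -> ['b', 'e', 'd']
'd': index 2 in ['b', 'e', 'd'] -> ['d', 'b', 'e']
'd': index 0 in ['d', 'b', 'e'] -> ['d', 'b', 'e']
'd': index 0 in ['d', 'b', 'e'] -> ['d', 'b', 'e']


Output: [2, 0, 1, 2, 2, 2, 0, 2, 0, 0]


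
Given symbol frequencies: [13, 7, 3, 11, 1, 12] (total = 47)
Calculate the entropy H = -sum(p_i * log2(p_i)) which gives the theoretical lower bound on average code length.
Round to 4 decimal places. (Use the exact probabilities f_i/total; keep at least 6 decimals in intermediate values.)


Per-symbol terms -p_i * log2(p_i) with p_i = f_i/47:
  p = 13/47 = 0.276596: log2(p) = -1.854149, -p*log2(p) = 0.512850
  p = 7/47 = 0.148936: log2(p) = -2.747234, -p*log2(p) = 0.409163
  p = 3/47 = 0.063830: log2(p) = -3.969626, -p*log2(p) = 0.253380
  p = 11/47 = 0.234043: log2(p) = -2.095157, -p*log2(p) = 0.490356
  p = 1/47 = 0.021277: log2(p) = -5.554589, -p*log2(p) = 0.118183
  p = 12/47 = 0.255319: log2(p) = -1.969626, -p*log2(p) = 0.502883
H = 0.512850 + 0.409163 + 0.253380 + 0.490356 + 0.118183 + 0.502883 = 2.286815

H = 2.2868 bits/symbol


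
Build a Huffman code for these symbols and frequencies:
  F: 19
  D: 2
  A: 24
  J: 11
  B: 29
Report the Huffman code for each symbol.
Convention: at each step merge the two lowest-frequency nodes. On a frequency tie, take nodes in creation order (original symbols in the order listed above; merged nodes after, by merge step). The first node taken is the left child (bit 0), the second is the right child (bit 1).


Huffman tree construction:
Step 1: Merge D(2) + J(11) = 13
Step 2: Merge (D+J)(13) + F(19) = 32
Step 3: Merge A(24) + B(29) = 53
Step 4: Merge ((D+J)+F)(32) + (A+B)(53) = 85
Read each symbol's code off the tree from the root (left child = 0, right child = 1).

Codes:
  F: 01 (length 2)
  D: 000 (length 3)
  A: 10 (length 2)
  J: 001 (length 3)
  B: 11 (length 2)
Average code length: 183/85 = 2.1529 bits/symbol


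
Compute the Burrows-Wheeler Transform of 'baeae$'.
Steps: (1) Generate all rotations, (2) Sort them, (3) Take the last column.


Rotations (sorted):
  0: $baeae -> last char: e
  1: ae$bae -> last char: e
  2: aeae$b -> last char: b
  3: baeae$ -> last char: $
  4: e$baea -> last char: a
  5: eae$ba -> last char: a


BWT = eeb$aa


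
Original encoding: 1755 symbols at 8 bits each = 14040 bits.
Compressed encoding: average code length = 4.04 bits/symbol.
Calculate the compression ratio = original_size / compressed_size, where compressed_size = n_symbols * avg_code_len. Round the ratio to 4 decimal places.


original_size = n_symbols * orig_bits = 1755 * 8 = 14040 bits
compressed_size = n_symbols * avg_code_len = 1755 * 4.04 = 7090.2 bits
ratio = original_size / compressed_size = 14040 / 7090.2 = 1.9802

Compression ratio = 1.9802


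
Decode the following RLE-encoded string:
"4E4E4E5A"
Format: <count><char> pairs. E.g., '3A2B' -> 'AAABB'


Expanding each <count><char> pair:
  4E -> 'EEEE'
  4E -> 'EEEE'
  4E -> 'EEEE'
  5A -> 'AAAAA'

Decoded = EEEEEEEEEEEEAAAAA


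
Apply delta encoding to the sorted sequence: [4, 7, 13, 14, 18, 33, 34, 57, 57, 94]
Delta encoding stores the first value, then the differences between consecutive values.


First value: 4
Deltas:
  7 - 4 = 3
  13 - 7 = 6
  14 - 13 = 1
  18 - 14 = 4
  33 - 18 = 15
  34 - 33 = 1
  57 - 34 = 23
  57 - 57 = 0
  94 - 57 = 37


Delta encoded: [4, 3, 6, 1, 4, 15, 1, 23, 0, 37]


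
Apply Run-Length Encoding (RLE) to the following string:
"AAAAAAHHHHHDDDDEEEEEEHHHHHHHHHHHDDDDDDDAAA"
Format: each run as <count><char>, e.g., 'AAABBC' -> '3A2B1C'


Scanning runs left to right:
  i=0: run of 'A' x 6 -> '6A'
  i=6: run of 'H' x 5 -> '5H'
  i=11: run of 'D' x 4 -> '4D'
  i=15: run of 'E' x 6 -> '6E'
  i=21: run of 'H' x 11 -> '11H'
  i=32: run of 'D' x 7 -> '7D'
  i=39: run of 'A' x 3 -> '3A'

RLE = 6A5H4D6E11H7D3A


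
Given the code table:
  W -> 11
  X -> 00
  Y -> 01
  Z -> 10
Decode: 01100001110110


Decoding:
01 -> Y
10 -> Z
00 -> X
01 -> Y
11 -> W
01 -> Y
10 -> Z


Result: YZXYWYZ


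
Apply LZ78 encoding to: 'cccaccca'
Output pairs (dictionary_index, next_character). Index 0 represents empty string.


LZ78 encoding steps:
Dictionary: {0: ''}
Step 1: w='' (idx 0), next='c' -> output (0, 'c'), add 'c' as idx 1
Step 2: w='c' (idx 1), next='c' -> output (1, 'c'), add 'cc' as idx 2
Step 3: w='' (idx 0), next='a' -> output (0, 'a'), add 'a' as idx 3
Step 4: w='cc' (idx 2), next='c' -> output (2, 'c'), add 'ccc' as idx 4
Step 5: w='a' (idx 3), end of input -> output (3, '')


Encoded: [(0, 'c'), (1, 'c'), (0, 'a'), (2, 'c'), (3, '')]


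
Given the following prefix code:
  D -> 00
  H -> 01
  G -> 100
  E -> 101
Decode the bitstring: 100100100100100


Decoding step by step:
Bits 100 -> G
Bits 100 -> G
Bits 100 -> G
Bits 100 -> G
Bits 100 -> G


Decoded message: GGGGG


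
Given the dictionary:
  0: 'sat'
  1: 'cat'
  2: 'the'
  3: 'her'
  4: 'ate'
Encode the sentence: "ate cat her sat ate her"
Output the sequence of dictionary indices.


Look up each word in the dictionary:
  'ate' -> 4
  'cat' -> 1
  'her' -> 3
  'sat' -> 0
  'ate' -> 4
  'her' -> 3

Encoded: [4, 1, 3, 0, 4, 3]


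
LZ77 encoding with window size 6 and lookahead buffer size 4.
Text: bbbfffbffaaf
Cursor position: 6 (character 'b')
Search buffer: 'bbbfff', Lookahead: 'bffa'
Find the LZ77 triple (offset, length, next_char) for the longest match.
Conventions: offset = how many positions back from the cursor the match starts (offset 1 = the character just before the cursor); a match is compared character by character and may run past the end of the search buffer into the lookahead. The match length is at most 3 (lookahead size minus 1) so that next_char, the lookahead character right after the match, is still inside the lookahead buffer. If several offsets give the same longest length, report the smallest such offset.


Try each offset into the search buffer:
  offset=1 (pos 5, char 'f'): match length 0
  offset=2 (pos 4, char 'f'): match length 0
  offset=3 (pos 3, char 'f'): match length 0
  offset=4 (pos 2, char 'b'): match length 3
  offset=5 (pos 1, char 'b'): match length 1
  offset=6 (pos 0, char 'b'): match length 1
Longest match has length 3 at offset 4.
next_char = character at position 6 + 3 = 9 -> 'a'

Best match: offset=4, length=3 (matching 'bff' starting at position 2)
LZ77 triple: (4, 3, 'a')


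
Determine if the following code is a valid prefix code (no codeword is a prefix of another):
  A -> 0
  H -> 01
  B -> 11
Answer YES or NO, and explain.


Checking each pair (does one codeword prefix another?):
  A='0' vs H='01': prefix -- VIOLATION

NO -- this is NOT a valid prefix code. A (0) is a prefix of H (01).


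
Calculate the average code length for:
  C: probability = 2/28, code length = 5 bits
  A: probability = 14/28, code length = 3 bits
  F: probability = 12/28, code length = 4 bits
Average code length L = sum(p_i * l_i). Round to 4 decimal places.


Weighted contributions p_i * l_i:
  C: (2/28) * 5 = 10/28
  A: (14/28) * 3 = 42/28
  F: (12/28) * 4 = 48/28
Sum = (10 + 42 + 48)/28 = 100/28

L = 100/28 = 3.5714 bits/symbol


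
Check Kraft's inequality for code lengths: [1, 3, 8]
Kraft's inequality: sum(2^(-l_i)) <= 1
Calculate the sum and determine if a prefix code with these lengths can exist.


Sum = 2^(-1) + 2^(-3) + 2^(-8)
    = 0.5 + 0.125 + 0.00390625
    = 161/256 = 0.62890625
Since 0.62890625 <= 1, Kraft's inequality IS satisfied.
A prefix code with these lengths CAN exist.

Kraft sum = 0.62890625. Satisfied.


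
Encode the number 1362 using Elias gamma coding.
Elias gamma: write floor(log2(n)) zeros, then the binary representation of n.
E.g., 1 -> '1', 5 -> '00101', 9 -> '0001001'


num_bits = floor(log2(1362)) + 1 = 11
leading_zeros = num_bits - 1 = 10
binary(1362) = 10101010010

Elias gamma(1362) = '0000000000' + '10101010010' = 000000000010101010010 (21 bits)


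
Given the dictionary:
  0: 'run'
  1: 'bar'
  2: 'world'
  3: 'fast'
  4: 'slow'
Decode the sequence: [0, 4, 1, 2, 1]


Look up each index in the dictionary:
  0 -> 'run'
  4 -> 'slow'
  1 -> 'bar'
  2 -> 'world'
  1 -> 'bar'

Decoded: "run slow bar world bar"


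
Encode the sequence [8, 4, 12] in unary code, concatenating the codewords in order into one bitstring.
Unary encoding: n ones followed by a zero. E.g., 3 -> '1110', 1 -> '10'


Encode each number as n ones followed by a terminating 0:
  8 -> 111111110 (9 bits)
  4 -> 11110 (5 bits)
  12 -> 1111111111110 (13 bits)
Total length = 9 + 5 + 13 = 27 bits.

Unary([8, 4, 12]) = 111111110111101111111111110 (27 bits)


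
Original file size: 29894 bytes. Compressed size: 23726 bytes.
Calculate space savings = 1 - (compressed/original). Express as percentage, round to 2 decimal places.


ratio = compressed/original = 23726/29894 = 0.793671
savings = 1 - ratio = 1 - 0.793671 = 0.206329
as a percentage: 0.206329 * 100 = 20.63%

Space savings = 1 - 23726/29894 = 20.63%


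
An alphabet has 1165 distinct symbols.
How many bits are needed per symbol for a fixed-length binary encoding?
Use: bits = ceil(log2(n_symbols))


log2(1165) = 10.1861
Bracket: 2^10 = 1024 < 1165 <= 2^11 = 2048
So ceil(log2(1165)) = 11

bits = ceil(log2(1165)) = ceil(10.1861) = 11 bits


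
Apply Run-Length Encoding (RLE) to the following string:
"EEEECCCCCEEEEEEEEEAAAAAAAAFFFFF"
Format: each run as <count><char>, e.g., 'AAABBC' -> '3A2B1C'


Scanning runs left to right:
  i=0: run of 'E' x 4 -> '4E'
  i=4: run of 'C' x 5 -> '5C'
  i=9: run of 'E' x 9 -> '9E'
  i=18: run of 'A' x 8 -> '8A'
  i=26: run of 'F' x 5 -> '5F'

RLE = 4E5C9E8A5F


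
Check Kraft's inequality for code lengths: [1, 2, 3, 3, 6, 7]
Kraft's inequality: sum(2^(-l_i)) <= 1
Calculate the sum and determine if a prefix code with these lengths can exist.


Sum = 2^(-1) + 2^(-2) + 2^(-3) + 2^(-3) + 2^(-6) + 2^(-7)
    = 0.5 + 0.25 + 0.125 + 0.125 + 0.015625 + 0.0078125
    = 131/128 = 1.0234375
Since 1.0234375 > 1, Kraft's inequality is NOT satisfied.
A prefix code with these lengths CANNOT exist.

Kraft sum = 1.0234375. Not satisfied.


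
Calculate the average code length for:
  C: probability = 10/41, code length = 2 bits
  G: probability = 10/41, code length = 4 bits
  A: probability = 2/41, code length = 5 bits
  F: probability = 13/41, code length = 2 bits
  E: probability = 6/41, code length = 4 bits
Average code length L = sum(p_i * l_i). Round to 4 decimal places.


Weighted contributions p_i * l_i:
  C: (10/41) * 2 = 20/41
  G: (10/41) * 4 = 40/41
  A: (2/41) * 5 = 10/41
  F: (13/41) * 2 = 26/41
  E: (6/41) * 4 = 24/41
Sum = (20 + 40 + 10 + 26 + 24)/41 = 120/41

L = 120/41 = 2.9268 bits/symbol


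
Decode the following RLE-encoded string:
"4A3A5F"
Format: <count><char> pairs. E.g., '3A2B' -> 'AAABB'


Expanding each <count><char> pair:
  4A -> 'AAAA'
  3A -> 'AAA'
  5F -> 'FFFFF'

Decoded = AAAAAAAFFFFF


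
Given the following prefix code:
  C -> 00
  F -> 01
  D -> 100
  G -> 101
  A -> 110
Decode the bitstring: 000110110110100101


Decoding step by step:
Bits 00 -> C
Bits 01 -> F
Bits 101 -> G
Bits 101 -> G
Bits 101 -> G
Bits 00 -> C
Bits 101 -> G


Decoded message: CFGGGCG


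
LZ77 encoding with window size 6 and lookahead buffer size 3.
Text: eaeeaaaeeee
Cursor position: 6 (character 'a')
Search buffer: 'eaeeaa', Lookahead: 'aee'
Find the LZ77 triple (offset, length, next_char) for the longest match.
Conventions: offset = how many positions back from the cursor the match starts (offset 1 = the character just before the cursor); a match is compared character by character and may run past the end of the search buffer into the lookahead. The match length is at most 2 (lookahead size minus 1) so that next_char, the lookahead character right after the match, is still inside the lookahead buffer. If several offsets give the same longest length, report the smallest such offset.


Try each offset into the search buffer:
  offset=1 (pos 5, char 'a'): match length 1
  offset=2 (pos 4, char 'a'): match length 1
  offset=3 (pos 3, char 'e'): match length 0
  offset=4 (pos 2, char 'e'): match length 0
  offset=5 (pos 1, char 'a'): match length 2
  offset=6 (pos 0, char 'e'): match length 0
Longest match has length 2 at offset 5.
next_char = character at position 6 + 2 = 8 -> 'e'

Best match: offset=5, length=2 (matching 'ae' starting at position 1)
LZ77 triple: (5, 2, 'e')


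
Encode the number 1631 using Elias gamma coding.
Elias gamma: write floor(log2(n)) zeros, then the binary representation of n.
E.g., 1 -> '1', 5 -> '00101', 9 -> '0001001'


num_bits = floor(log2(1631)) + 1 = 11
leading_zeros = num_bits - 1 = 10
binary(1631) = 11001011111

Elias gamma(1631) = '0000000000' + '11001011111' = 000000000011001011111 (21 bits)


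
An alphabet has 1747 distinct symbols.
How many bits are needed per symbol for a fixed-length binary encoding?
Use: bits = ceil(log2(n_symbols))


log2(1747) = 10.7707
Bracket: 2^10 = 1024 < 1747 <= 2^11 = 2048
So ceil(log2(1747)) = 11

bits = ceil(log2(1747)) = ceil(10.7707) = 11 bits


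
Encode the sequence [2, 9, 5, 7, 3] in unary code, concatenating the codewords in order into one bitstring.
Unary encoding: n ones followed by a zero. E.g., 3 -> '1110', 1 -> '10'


Encode each number as n ones followed by a terminating 0:
  2 -> 110 (3 bits)
  9 -> 1111111110 (10 bits)
  5 -> 111110 (6 bits)
  7 -> 11111110 (8 bits)
  3 -> 1110 (4 bits)
Total length = 3 + 10 + 6 + 8 + 4 = 31 bits.

Unary([2, 9, 5, 7, 3]) = 1101111111110111110111111101110 (31 bits)


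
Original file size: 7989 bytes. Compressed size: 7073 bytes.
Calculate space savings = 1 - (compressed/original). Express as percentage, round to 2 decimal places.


ratio = compressed/original = 7073/7989 = 0.885342
savings = 1 - ratio = 1 - 0.885342 = 0.114658
as a percentage: 0.114658 * 100 = 11.47%

Space savings = 1 - 7073/7989 = 11.47%


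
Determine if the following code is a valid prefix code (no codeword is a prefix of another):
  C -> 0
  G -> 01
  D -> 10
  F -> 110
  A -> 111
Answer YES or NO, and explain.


Checking each pair (does one codeword prefix another?):
  C='0' vs G='01': prefix -- VIOLATION

NO -- this is NOT a valid prefix code. C (0) is a prefix of G (01).


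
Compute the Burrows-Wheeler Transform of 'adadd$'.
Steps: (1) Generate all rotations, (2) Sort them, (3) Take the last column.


Rotations (sorted):
  0: $adadd -> last char: d
  1: adadd$ -> last char: $
  2: add$ad -> last char: d
  3: d$adad -> last char: d
  4: dadd$a -> last char: a
  5: dd$ada -> last char: a


BWT = d$ddaa


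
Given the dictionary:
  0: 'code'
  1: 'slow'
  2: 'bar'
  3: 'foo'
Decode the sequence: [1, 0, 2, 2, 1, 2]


Look up each index in the dictionary:
  1 -> 'slow'
  0 -> 'code'
  2 -> 'bar'
  2 -> 'bar'
  1 -> 'slow'
  2 -> 'bar'

Decoded: "slow code bar bar slow bar"


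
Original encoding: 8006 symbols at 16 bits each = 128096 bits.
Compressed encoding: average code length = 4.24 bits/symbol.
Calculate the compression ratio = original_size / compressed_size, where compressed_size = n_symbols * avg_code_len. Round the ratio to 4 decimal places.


original_size = n_symbols * orig_bits = 8006 * 16 = 128096 bits
compressed_size = n_symbols * avg_code_len = 8006 * 4.24 = 33945.44 bits
ratio = original_size / compressed_size = 128096 / 33945.44 = 3.7736

Compression ratio = 3.7736


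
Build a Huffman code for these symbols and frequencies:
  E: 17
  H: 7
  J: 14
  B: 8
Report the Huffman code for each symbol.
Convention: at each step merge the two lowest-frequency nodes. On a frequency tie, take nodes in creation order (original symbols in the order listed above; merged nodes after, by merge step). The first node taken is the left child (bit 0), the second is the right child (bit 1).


Huffman tree construction:
Step 1: Merge H(7) + B(8) = 15
Step 2: Merge J(14) + (H+B)(15) = 29
Step 3: Merge E(17) + (J+(H+B))(29) = 46
Read each symbol's code off the tree from the root (left child = 0, right child = 1).

Codes:
  E: 0 (length 1)
  H: 110 (length 3)
  J: 10 (length 2)
  B: 111 (length 3)
Average code length: 90/46 = 1.9565 bits/symbol


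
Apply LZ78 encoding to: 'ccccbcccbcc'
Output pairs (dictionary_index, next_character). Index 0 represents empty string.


LZ78 encoding steps:
Dictionary: {0: ''}
Step 1: w='' (idx 0), next='c' -> output (0, 'c'), add 'c' as idx 1
Step 2: w='c' (idx 1), next='c' -> output (1, 'c'), add 'cc' as idx 2
Step 3: w='c' (idx 1), next='b' -> output (1, 'b'), add 'cb' as idx 3
Step 4: w='cc' (idx 2), next='c' -> output (2, 'c'), add 'ccc' as idx 4
Step 5: w='' (idx 0), next='b' -> output (0, 'b'), add 'b' as idx 5
Step 6: w='cc' (idx 2), end of input -> output (2, '')


Encoded: [(0, 'c'), (1, 'c'), (1, 'b'), (2, 'c'), (0, 'b'), (2, '')]


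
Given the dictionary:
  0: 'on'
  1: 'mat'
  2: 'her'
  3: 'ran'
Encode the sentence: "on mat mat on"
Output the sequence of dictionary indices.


Look up each word in the dictionary:
  'on' -> 0
  'mat' -> 1
  'mat' -> 1
  'on' -> 0

Encoded: [0, 1, 1, 0]


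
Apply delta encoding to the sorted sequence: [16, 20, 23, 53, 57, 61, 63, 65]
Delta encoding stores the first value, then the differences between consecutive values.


First value: 16
Deltas:
  20 - 16 = 4
  23 - 20 = 3
  53 - 23 = 30
  57 - 53 = 4
  61 - 57 = 4
  63 - 61 = 2
  65 - 63 = 2


Delta encoded: [16, 4, 3, 30, 4, 4, 2, 2]


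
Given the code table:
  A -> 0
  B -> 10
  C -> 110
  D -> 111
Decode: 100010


Decoding:
10 -> B
0 -> A
0 -> A
10 -> B


Result: BAAB


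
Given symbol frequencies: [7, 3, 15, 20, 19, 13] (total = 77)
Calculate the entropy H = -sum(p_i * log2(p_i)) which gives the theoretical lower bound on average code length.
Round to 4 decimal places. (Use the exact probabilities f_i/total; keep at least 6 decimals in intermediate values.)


Per-symbol terms -p_i * log2(p_i) with p_i = f_i/77:
  p = 7/77 = 0.090909: log2(p) = -3.459432, -p*log2(p) = 0.314494
  p = 3/77 = 0.038961: log2(p) = -4.681824, -p*log2(p) = 0.182409
  p = 15/77 = 0.194805: log2(p) = -2.359896, -p*log2(p) = 0.459720
  p = 20/77 = 0.259740: log2(p) = -1.944858, -p*log2(p) = 0.505158
  p = 19/77 = 0.246753: log2(p) = -2.018859, -p*log2(p) = 0.498160
  p = 13/77 = 0.168831: log2(p) = -2.566347, -p*log2(p) = 0.433279
H = 0.314494 + 0.182409 + 0.459720 + 0.505158 + 0.498160 + 0.433279 = 2.393220

H = 2.3932 bits/symbol


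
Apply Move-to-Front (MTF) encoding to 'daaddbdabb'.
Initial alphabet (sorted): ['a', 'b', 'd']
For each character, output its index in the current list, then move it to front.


MTF encoding:
'd': index 2 in ['a', 'b', 'd'] -> ['d', 'a', 'b']
'a': index 1 in ['d', 'a', 'b'] -> ['a', 'd', 'b']
'a': index 0 in ['a', 'd', 'b'] -> ['a', 'd', 'b']
'd': index 1 in ['a', 'd', 'b'] -> ['d', 'a', 'b']
'd': index 0 in ['d', 'a', 'b'] -> ['d', 'a', 'b']
'b': index 2 in ['d', 'a', 'b'] -> ['b', 'd', 'a']
'd': index 1 in ['b', 'd', 'a'] -> ['d', 'b', 'a']
'a': index 2 in ['d', 'b', 'a'] -> ['a', 'd', 'b']
'b': index 2 in ['a', 'd', 'b'] -> ['b', 'a', 'd']
'b': index 0 in ['b', 'a', 'd'] -> ['b', 'a', 'd']


Output: [2, 1, 0, 1, 0, 2, 1, 2, 2, 0]
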